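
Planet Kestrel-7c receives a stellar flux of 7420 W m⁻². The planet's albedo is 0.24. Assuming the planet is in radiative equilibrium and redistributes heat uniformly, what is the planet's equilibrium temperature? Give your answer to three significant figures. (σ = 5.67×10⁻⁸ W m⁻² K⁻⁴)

Energy balance: absorbed = emitted ⇒ πR²·S(1−A) = 4πR²·σT_eq⁴, so T_eq⁴ = S(1−A)/(4σ).
T_eq = [7420 × 0.76 / (4 × 5.67×10⁻⁸)]^(1/4) = (2.49×10¹⁰)^(1/4) = 397 K.

T_eq ≈ 397 K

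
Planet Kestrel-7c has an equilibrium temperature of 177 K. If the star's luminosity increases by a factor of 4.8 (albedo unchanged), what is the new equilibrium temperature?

T_eq ≈ 262 K

T_eq ∝ L^(1/4) · d^(−1/2).
T′ = 177 × 4.8^(1/4) = 262 K.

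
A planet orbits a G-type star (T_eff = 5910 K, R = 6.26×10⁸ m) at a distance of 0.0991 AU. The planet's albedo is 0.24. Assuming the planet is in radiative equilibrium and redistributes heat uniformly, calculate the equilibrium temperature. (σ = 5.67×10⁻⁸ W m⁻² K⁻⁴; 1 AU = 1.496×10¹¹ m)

T_eq ≈ 802 K

d = 0.0991 AU = 1.48×10¹⁰ m.
L = 4πR_⋆²σT_⋆⁴ = 4π(6.26×10⁸)² × 5.67×10⁻⁸ × (5910)⁴ = 3.41×10²⁶ W.
S = L/(4πd²) = 1.23×10⁵ W m⁻².
Energy balance: absorbed = emitted ⇒ πR²·S(1−A) = 4πR²·σT_eq⁴, so T_eq⁴ = S(1−A)/(4σ).
T_eq = [1.23×10⁵ × 0.76 / (4 × 5.67×10⁻⁸)]^(1/4) = (4.13×10¹¹)^(1/4) = 802 K.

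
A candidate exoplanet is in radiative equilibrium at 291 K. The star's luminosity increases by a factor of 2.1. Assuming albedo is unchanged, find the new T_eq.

T_eq ∝ L^(1/4) · d^(−1/2).
T′ = 291 × 2.1^(1/4) = 350 K.

T_eq ≈ 350 K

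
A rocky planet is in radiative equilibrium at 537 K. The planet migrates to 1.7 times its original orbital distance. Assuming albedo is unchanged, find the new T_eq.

T_eq ≈ 412 K

T_eq ∝ L^(1/4) · d^(−1/2).
T′ = 537 / 1.7^(1/2) = 412 K.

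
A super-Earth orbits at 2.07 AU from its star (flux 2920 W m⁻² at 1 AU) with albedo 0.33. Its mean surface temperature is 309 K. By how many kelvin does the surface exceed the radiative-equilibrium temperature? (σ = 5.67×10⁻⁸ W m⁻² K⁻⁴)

ΔT ≈ 97.2 K

S = 2920/2.07² = 681.5 W m⁻².
T_eq = [S(1−A)/(4σ)]^(1/4) = [681.5×0.67/(4×5.67×10⁻⁸)]^(1/4) = 211.8 K.
ΔT = T_surf − T_eq = 309 − 211.8.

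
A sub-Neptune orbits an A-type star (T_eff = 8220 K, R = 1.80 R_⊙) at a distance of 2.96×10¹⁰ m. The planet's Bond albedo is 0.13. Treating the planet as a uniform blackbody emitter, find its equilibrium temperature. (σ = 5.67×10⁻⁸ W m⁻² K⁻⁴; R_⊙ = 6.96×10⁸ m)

T_eq ≈ 1150 K

R_⋆ = 1.80 × 6.96×10⁸ = 1.25×10⁹ m.
L = 4πR_⋆²σT_⋆⁴ = 4π(1.25×10⁹)² × 5.67×10⁻⁸ × (8220)⁴ = 5.11×10²⁷ W.
S = L/(4πd²) = 4.64×10⁵ W m⁻².
Energy balance: absorbed = emitted ⇒ πR²·S(1−A) = 4πR²·σT_eq⁴, so T_eq⁴ = S(1−A)/(4σ).
T_eq = [4.64×10⁵ × 0.87 / (4 × 5.67×10⁻⁸)]^(1/4) = (1.78×10¹²)^(1/4) = 1150 K.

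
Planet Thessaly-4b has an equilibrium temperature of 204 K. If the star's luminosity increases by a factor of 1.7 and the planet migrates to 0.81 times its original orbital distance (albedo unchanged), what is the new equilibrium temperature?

T_eq ∝ L^(1/4) · d^(−1/2).
T′ = 204 × 1.7^(1/4) / 0.81^(1/2) = 259 K.

T_eq ≈ 259 K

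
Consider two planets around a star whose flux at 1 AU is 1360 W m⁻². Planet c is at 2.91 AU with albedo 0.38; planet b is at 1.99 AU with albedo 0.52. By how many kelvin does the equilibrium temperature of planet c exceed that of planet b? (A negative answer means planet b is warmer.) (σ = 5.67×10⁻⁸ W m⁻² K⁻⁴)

T_eq = [S₀(1−A)/(4σd²)]^(1/4), so T ∝ (1−A)^(1/4) / √d.
T₁ = [1360×0.62/(4×5.67×10⁻⁸×2.91²)]^(1/4) = 144.75 K.
T₂ = [1360×0.48/(4×5.67×10⁻⁸×1.99²)]^(1/4) = 164.19 K.

ΔT ≈ -19.4 K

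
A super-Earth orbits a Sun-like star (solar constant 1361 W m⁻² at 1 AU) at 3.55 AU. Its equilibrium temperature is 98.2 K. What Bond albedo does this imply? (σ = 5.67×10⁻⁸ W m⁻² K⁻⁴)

A ≈ 0.80

Flux at 3.55 AU: S = 1361/3.55² = 108 W m⁻².
From T_eq⁴ = S(1−A)/(4σ): 1−A = 4σT_eq⁴/S.
1−A = 4 × 5.67×10⁻⁸ × (98.2)⁴ / 108 = 0.195.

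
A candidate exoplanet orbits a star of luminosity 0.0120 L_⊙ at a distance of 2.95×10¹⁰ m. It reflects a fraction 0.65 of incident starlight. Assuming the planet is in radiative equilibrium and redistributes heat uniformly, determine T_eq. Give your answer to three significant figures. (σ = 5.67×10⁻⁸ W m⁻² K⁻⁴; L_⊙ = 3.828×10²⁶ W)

L = 0.0120 × 3.828×10²⁶ = 4.59×10²⁴ W.
Flux: S = L/(4πd²) = 4.59×10²⁴/(4π×(2.95×10¹⁰)²) = 420 W m⁻².
Energy balance: absorbed = emitted ⇒ πR²·S(1−A) = 4πR²·σT_eq⁴, so T_eq⁴ = S(1−A)/(4σ).
T_eq = [420 × 0.35 / (4 × 5.67×10⁻⁸)]^(1/4) = (6.48×10⁸)^(1/4) = 160 K.

T_eq ≈ 160 K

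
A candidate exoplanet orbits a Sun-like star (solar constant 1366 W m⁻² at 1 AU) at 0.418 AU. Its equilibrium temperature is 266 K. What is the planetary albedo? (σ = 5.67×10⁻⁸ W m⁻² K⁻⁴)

A ≈ 0.85

Flux at 0.418 AU: S = 1366/0.418² = 7820 W m⁻².
From T_eq⁴ = S(1−A)/(4σ): 1−A = 4σT_eq⁴/S.
1−A = 4 × 5.67×10⁻⁸ × (266)⁴ / 7820 = 0.145.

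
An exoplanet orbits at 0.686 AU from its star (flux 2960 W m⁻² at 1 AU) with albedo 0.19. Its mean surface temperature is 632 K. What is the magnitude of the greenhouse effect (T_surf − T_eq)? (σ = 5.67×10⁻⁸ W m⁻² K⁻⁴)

ΔT ≈ 244.9 K

S = 2960/0.686² = 6290 W m⁻².
T_eq = [S(1−A)/(4σ)]^(1/4) = [6290×0.81/(4×5.67×10⁻⁸)]^(1/4) = 387.1 K.
ΔT = T_surf − T_eq = 632 − 387.1.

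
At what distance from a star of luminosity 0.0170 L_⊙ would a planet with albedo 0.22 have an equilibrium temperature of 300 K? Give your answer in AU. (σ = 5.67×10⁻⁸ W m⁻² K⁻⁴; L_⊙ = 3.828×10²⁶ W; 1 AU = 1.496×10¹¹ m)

L = 0.0170 × 3.828×10²⁶ = 6.51×10²⁴ W.
From T_eq⁴ = L(1−A)/(16πσd²): d = √[L(1−A)/(16πσT_eq⁴)].
d = √[6.51×10²⁴ × 0.78 / (16π × 5.67×10⁻⁸ × (300)⁴)] = 1.48×10¹⁰ m = 0.0991 AU.

d ≈ 0.0991 AU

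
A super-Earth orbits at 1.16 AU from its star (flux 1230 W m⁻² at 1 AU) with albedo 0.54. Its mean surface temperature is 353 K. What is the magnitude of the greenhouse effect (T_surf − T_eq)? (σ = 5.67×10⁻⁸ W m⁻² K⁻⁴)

S = 1230/1.16² = 914.1 W m⁻².
T_eq = [S(1−A)/(4σ)]^(1/4) = [914.1×0.46/(4×5.67×10⁻⁸)]^(1/4) = 207.5 K.
ΔT = T_surf − T_eq = 353 − 207.5.

ΔT ≈ 145.5 K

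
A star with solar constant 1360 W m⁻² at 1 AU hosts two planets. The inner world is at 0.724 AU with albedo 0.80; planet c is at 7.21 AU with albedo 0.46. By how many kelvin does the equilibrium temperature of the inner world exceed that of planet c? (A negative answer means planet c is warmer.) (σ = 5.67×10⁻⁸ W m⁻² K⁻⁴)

ΔT ≈ 129.9 K

T_eq = [S₀(1−A)/(4σd²)]^(1/4), so T ∝ (1−A)^(1/4) / √d.
T₁ = [1360×0.20/(4×5.67×10⁻⁸×0.724²)]^(1/4) = 218.71 K.
T₂ = [1360×0.54/(4×5.67×10⁻⁸×7.21²)]^(1/4) = 88.84 K.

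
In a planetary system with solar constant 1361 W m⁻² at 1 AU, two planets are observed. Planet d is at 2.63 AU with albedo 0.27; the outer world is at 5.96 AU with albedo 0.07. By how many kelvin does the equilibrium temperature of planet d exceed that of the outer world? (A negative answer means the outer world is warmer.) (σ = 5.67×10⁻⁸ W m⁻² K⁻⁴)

T_eq = [S₀(1−A)/(4σd²)]^(1/4), so T ∝ (1−A)^(1/4) / √d.
T₁ = [1361×0.73/(4×5.67×10⁻⁸×2.63²)]^(1/4) = 158.64 K.
T₂ = [1361×0.93/(4×5.67×10⁻⁸×5.96²)]^(1/4) = 111.96 K.

ΔT ≈ 46.7 K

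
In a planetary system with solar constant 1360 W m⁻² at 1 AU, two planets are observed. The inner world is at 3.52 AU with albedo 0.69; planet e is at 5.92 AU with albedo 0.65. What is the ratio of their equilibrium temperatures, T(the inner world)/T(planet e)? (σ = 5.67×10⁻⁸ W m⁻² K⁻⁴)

T₁/T₂ ≈ 1.258

T_eq = [S₀(1−A)/(4σd²)]^(1/4), so T ∝ (1−A)^(1/4) / √d.
T₁ = [1360×0.31/(4×5.67×10⁻⁸×3.52²)]^(1/4) = 110.67 K.
T₂ = [1360×0.35/(4×5.67×10⁻⁸×5.92²)]^(1/4) = 87.97 K.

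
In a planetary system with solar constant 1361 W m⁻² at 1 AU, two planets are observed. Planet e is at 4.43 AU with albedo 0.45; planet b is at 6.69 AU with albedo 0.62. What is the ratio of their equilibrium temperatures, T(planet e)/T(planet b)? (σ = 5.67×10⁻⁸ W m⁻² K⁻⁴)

T_eq = [S₀(1−A)/(4σd²)]^(1/4), so T ∝ (1−A)^(1/4) / √d.
T₁ = [1361×0.55/(4×5.67×10⁻⁸×4.43²)]^(1/4) = 113.88 K.
T₂ = [1361×0.38/(4×5.67×10⁻⁸×6.69²)]^(1/4) = 84.49 K.

T₁/T₂ ≈ 1.348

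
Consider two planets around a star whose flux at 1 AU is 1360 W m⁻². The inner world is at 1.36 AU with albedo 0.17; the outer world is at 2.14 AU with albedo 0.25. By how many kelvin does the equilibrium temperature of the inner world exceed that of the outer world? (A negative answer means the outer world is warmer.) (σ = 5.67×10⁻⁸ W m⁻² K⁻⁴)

T_eq = [S₀(1−A)/(4σd²)]^(1/4), so T ∝ (1−A)^(1/4) / √d.
T₁ = [1360×0.83/(4×5.67×10⁻⁸×1.36²)]^(1/4) = 227.76 K.
T₂ = [1360×0.75/(4×5.67×10⁻⁸×2.14²)]^(1/4) = 177.02 K.

ΔT ≈ 50.7 K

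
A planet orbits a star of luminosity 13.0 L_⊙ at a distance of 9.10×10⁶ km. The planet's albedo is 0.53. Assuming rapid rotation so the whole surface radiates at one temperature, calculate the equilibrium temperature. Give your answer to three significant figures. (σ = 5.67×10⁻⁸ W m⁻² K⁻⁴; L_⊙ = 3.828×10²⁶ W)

d = 9.10×10⁶ km = 9.10×10⁹ m.
L = 13.0 × 3.828×10²⁶ = 4.98×10²⁷ W.
Flux: S = L/(4πd²) = 4.98×10²⁷/(4π×(9.10×10⁹)²) = 4.78×10⁶ W m⁻².
Energy balance: absorbed = emitted ⇒ πR²·S(1−A) = 4πR²·σT_eq⁴, so T_eq⁴ = S(1−A)/(4σ).
T_eq = [4.78×10⁶ × 0.47 / (4 × 5.67×10⁻⁸)]^(1/4) = (9.91×10¹²)^(1/4) = 1770 K.

T_eq ≈ 1770 K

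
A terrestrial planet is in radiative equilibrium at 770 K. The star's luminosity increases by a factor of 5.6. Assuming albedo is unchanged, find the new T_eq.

T_eq ≈ 1180 K

T_eq ∝ L^(1/4) · d^(−1/2).
T′ = 770 × 5.6^(1/4) = 1180 K.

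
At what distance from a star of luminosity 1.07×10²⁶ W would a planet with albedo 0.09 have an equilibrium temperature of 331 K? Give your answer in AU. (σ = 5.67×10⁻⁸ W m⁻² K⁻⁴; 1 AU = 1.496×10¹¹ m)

From T_eq⁴ = L(1−A)/(16πσd²): d = √[L(1−A)/(16πσT_eq⁴)].
d = √[1.07×10²⁶ × 0.91 / (16π × 5.67×10⁻⁸ × (331)⁴)] = 5.33×10¹⁰ m = 0.357 AU.

d ≈ 0.357 AU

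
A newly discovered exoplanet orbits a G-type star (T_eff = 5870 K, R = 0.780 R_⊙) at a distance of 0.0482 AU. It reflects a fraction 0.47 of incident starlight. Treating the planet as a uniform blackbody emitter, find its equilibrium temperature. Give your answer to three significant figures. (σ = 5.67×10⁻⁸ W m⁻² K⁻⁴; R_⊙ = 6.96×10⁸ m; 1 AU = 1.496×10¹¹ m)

R_⋆ = 0.780 × 6.96×10⁸ = 5.43×10⁸ m.
d = 0.0482 AU = 7.21×10⁹ m.
L = 4πR_⋆²σT_⋆⁴ = 4π(5.43×10⁸)² × 5.67×10⁻⁸ × (5870)⁴ = 2.49×10²⁶ W.
S = L/(4πd²) = 3.82×10⁵ W m⁻².
Energy balance: absorbed = emitted ⇒ πR²·S(1−A) = 4πR²·σT_eq⁴, so T_eq⁴ = S(1−A)/(4σ).
T_eq = [3.82×10⁵ × 0.53 / (4 × 5.67×10⁻⁸)]^(1/4) = (8.92×10¹¹)^(1/4) = 972 K.

T_eq ≈ 972 K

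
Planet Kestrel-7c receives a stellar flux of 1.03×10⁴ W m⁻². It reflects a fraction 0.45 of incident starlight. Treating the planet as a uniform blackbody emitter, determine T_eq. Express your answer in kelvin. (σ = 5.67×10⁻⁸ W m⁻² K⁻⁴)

T_eq ≈ 398 K

Energy balance: absorbed = emitted ⇒ πR²·S(1−A) = 4πR²·σT_eq⁴, so T_eq⁴ = S(1−A)/(4σ).
T_eq = [1.03×10⁴ × 0.55 / (4 × 5.67×10⁻⁸)]^(1/4) = (2.50×10¹⁰)^(1/4) = 398 K.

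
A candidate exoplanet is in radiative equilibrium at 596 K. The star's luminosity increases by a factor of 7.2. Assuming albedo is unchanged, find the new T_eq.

T_eq ∝ L^(1/4) · d^(−1/2).
T′ = 596 × 7.2^(1/4) = 976 K.

T_eq ≈ 976 K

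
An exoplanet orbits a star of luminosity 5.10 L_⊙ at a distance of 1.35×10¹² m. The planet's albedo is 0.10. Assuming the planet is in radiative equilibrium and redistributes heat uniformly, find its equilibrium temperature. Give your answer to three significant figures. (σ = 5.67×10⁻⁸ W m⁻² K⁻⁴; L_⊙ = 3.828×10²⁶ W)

L = 5.10 × 3.828×10²⁶ = 1.95×10²⁷ W.
Flux: S = L/(4πd²) = 1.95×10²⁷/(4π×(1.35×10¹²)²) = 85.2 W m⁻².
Energy balance: absorbed = emitted ⇒ πR²·S(1−A) = 4πR²·σT_eq⁴, so T_eq⁴ = S(1−A)/(4σ).
T_eq = [85.2 × 0.90 / (4 × 5.67×10⁻⁸)]^(1/4) = (3.38×10⁸)^(1/4) = 136 K.

T_eq ≈ 136 K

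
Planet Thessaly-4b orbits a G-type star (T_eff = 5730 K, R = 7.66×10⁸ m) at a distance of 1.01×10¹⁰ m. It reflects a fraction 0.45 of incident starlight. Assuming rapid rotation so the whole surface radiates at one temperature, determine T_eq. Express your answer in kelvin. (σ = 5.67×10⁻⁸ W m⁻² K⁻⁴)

T_eq ≈ 961 K

L = 4πR_⋆²σT_⋆⁴ = 4π(7.66×10⁸)² × 5.67×10⁻⁸ × (5730)⁴ = 4.51×10²⁶ W.
S = L/(4πd²) = 3.52×10⁵ W m⁻².
Energy balance: absorbed = emitted ⇒ πR²·S(1−A) = 4πR²·σT_eq⁴, so T_eq⁴ = S(1−A)/(4σ).
T_eq = [3.52×10⁵ × 0.55 / (4 × 5.67×10⁻⁸)]^(1/4) = (8.53×10¹¹)^(1/4) = 961 K.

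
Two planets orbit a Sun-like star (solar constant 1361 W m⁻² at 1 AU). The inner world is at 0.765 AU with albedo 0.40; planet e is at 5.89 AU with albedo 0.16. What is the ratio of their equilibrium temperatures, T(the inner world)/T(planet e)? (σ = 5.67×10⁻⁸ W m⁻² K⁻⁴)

T_eq = [S₀(1−A)/(4σd²)]^(1/4), so T ∝ (1−A)^(1/4) / √d.
T₁ = [1361×0.60/(4×5.67×10⁻⁸×0.765²)]^(1/4) = 280.07 K.
T₂ = [1361×0.84/(4×5.67×10⁻⁸×5.89²)]^(1/4) = 109.79 K.

T₁/T₂ ≈ 2.551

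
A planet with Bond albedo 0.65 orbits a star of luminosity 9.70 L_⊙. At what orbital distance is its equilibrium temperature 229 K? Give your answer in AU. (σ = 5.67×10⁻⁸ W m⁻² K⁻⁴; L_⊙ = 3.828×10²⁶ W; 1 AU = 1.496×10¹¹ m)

L = 9.70 × 3.828×10²⁶ = 3.71×10²⁷ W.
From T_eq⁴ = L(1−A)/(16πσd²): d = √[L(1−A)/(16πσT_eq⁴)].
d = √[3.71×10²⁷ × 0.35 / (16π × 5.67×10⁻⁸ × (229)⁴)] = 4.07×10¹¹ m = 2.72 AU.

d ≈ 2.72 AU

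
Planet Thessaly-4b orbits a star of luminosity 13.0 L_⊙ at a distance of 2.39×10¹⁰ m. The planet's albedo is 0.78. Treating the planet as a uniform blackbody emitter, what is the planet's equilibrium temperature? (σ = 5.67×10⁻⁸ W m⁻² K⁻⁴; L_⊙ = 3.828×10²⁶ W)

T_eq ≈ 906 K

L = 13.0 × 3.828×10²⁶ = 4.98×10²⁷ W.
Flux: S = L/(4πd²) = 4.98×10²⁷/(4π×(2.39×10¹⁰)²) = 6.93×10⁵ W m⁻².
Energy balance: absorbed = emitted ⇒ πR²·S(1−A) = 4πR²·σT_eq⁴, so T_eq⁴ = S(1−A)/(4σ).
T_eq = [6.93×10⁵ × 0.22 / (4 × 5.67×10⁻⁸)]^(1/4) = (6.72×10¹¹)^(1/4) = 906 K.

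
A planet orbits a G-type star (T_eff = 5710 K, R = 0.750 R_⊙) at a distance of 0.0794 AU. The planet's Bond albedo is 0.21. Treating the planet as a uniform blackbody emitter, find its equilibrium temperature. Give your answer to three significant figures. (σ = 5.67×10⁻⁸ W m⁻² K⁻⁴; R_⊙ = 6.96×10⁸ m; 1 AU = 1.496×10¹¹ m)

T_eq ≈ 798 K

R_⋆ = 0.750 × 6.96×10⁸ = 5.22×10⁸ m.
d = 0.0794 AU = 1.19×10¹⁰ m.
L = 4πR_⋆²σT_⋆⁴ = 4π(5.22×10⁸)² × 5.67×10⁻⁸ × (5710)⁴ = 2.06×10²⁶ W.
S = L/(4πd²) = 1.16×10⁵ W m⁻².
Energy balance: absorbed = emitted ⇒ πR²·S(1−A) = 4πR²·σT_eq⁴, so T_eq⁴ = S(1−A)/(4σ).
T_eq = [1.16×10⁵ × 0.79 / (4 × 5.67×10⁻⁸)]^(1/4) = (4.05×10¹¹)^(1/4) = 798 K.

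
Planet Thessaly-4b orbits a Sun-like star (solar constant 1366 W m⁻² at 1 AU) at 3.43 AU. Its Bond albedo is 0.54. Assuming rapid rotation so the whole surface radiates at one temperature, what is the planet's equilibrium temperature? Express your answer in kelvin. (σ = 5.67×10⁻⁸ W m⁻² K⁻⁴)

Flux at 3.43 AU: S = 1366/3.43² = 116 W m⁻².
Energy balance: absorbed = emitted ⇒ πR²·S(1−A) = 4πR²·σT_eq⁴, so T_eq⁴ = S(1−A)/(4σ).
T_eq = [116 × 0.46 / (4 × 5.67×10⁻⁸)]^(1/4) = (2.35×10⁸)^(1/4) = 124 K.

T_eq ≈ 124 K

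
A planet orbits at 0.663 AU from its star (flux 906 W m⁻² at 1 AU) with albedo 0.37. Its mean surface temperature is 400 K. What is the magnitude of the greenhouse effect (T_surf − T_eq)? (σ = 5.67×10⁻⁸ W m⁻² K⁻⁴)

S = 906/0.663² = 2061 W m⁻².
T_eq = [S(1−A)/(4σ)]^(1/4) = [2061×0.63/(4×5.67×10⁻⁸)]^(1/4) = 275.1 K.
ΔT = T_surf − T_eq = 400 − 275.1.

ΔT ≈ 124.9 K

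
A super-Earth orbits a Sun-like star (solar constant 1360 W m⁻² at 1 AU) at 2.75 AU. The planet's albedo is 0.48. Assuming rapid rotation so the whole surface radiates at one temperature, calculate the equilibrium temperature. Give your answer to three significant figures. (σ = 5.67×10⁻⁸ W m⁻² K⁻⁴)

T_eq ≈ 142 K

Flux at 2.75 AU: S = 1360/2.75² = 180 W m⁻².
Energy balance: absorbed = emitted ⇒ πR²·S(1−A) = 4πR²·σT_eq⁴, so T_eq⁴ = S(1−A)/(4σ).
T_eq = [180 × 0.52 / (4 × 5.67×10⁻⁸)]^(1/4) = (4.12×10⁸)^(1/4) = 142 K.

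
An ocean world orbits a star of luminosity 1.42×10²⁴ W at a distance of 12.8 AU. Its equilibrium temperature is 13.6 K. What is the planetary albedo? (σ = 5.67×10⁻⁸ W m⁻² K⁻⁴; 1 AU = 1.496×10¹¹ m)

d = 12.8 AU = 1.91×10¹² m.
Flux: S = L/(4πd²) = 1.42×10²⁴/(4π×(1.91×10¹²)²) = 0.0308 W m⁻².
From T_eq⁴ = S(1−A)/(4σ): 1−A = 4σT_eq⁴/S.
1−A = 4 × 5.67×10⁻⁸ × (13.6)⁴ / 0.0308 = 0.252.

A ≈ 0.75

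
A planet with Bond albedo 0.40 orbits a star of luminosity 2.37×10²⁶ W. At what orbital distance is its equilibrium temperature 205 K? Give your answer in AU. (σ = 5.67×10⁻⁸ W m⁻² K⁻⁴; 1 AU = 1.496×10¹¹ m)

d ≈ 1.12 AU

From T_eq⁴ = L(1−A)/(16πσd²): d = √[L(1−A)/(16πσT_eq⁴)].
d = √[2.37×10²⁶ × 0.60 / (16π × 5.67×10⁻⁸ × (205)⁴)] = 1.68×10¹¹ m = 1.12 AU.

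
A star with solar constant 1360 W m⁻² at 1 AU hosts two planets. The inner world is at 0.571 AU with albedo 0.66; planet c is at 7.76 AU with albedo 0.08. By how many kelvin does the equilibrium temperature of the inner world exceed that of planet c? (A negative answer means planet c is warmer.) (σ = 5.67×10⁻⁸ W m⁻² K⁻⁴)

T_eq = [S₀(1−A)/(4σd²)]^(1/4), so T ∝ (1−A)^(1/4) / √d.
T₁ = [1360×0.34/(4×5.67×10⁻⁸×0.571²)]^(1/4) = 281.21 K.
T₂ = [1360×0.92/(4×5.67×10⁻⁸×7.76²)]^(1/4) = 97.83 K.

ΔT ≈ 183.4 K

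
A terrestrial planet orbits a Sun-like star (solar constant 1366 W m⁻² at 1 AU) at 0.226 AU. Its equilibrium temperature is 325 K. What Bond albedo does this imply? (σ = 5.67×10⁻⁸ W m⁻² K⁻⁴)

A ≈ 0.91

Flux at 0.226 AU: S = 1366/0.226² = 2.67×10⁴ W m⁻².
From T_eq⁴ = S(1−A)/(4σ): 1−A = 4σT_eq⁴/S.
1−A = 4 × 5.67×10⁻⁸ × (325)⁴ / 2.67×10⁴ = 0.095.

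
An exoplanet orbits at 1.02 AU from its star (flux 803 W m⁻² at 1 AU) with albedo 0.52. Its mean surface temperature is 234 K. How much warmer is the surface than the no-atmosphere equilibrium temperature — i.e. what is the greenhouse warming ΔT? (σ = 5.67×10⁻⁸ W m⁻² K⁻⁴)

ΔT ≈ 33.0 K

S = 803/1.02² = 771.8 W m⁻².
T_eq = [S(1−A)/(4σ)]^(1/4) = [771.8×0.48/(4×5.67×10⁻⁸)]^(1/4) = 201.0 K.
ΔT = T_surf − T_eq = 234 − 201.0.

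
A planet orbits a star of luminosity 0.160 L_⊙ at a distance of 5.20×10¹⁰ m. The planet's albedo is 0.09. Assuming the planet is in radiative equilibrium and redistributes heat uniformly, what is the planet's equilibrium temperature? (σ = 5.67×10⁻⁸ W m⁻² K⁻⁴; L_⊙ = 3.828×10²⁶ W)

T_eq ≈ 292 K

L = 0.160 × 3.828×10²⁶ = 6.12×10²⁵ W.
Flux: S = L/(4πd²) = 6.12×10²⁵/(4π×(5.20×10¹⁰)²) = 1800 W m⁻².
Energy balance: absorbed = emitted ⇒ πR²·S(1−A) = 4πR²·σT_eq⁴, so T_eq⁴ = S(1−A)/(4σ).
T_eq = [1800 × 0.91 / (4 × 5.67×10⁻⁸)]^(1/4) = (7.23×10⁹)^(1/4) = 292 K.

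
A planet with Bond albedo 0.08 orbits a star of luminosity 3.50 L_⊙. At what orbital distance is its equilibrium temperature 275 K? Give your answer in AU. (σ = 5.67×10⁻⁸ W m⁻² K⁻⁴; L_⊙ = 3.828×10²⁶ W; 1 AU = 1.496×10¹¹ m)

L = 3.50 × 3.828×10²⁶ = 1.34×10²⁷ W.
From T_eq⁴ = L(1−A)/(16πσd²): d = √[L(1−A)/(16πσT_eq⁴)].
d = √[1.34×10²⁷ × 0.92 / (16π × 5.67×10⁻⁸ × (275)⁴)] = 2.75×10¹¹ m = 1.84 AU.

d ≈ 1.84 AU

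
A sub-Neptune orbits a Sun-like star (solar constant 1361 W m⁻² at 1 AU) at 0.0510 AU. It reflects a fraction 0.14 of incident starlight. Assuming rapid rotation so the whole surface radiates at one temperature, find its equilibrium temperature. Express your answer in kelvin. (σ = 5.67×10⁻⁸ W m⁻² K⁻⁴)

T_eq ≈ 1190 K

Flux at 0.0510 AU: S = 1361/0.0510² = 5.23×10⁵ W m⁻².
Energy balance: absorbed = emitted ⇒ πR²·S(1−A) = 4πR²·σT_eq⁴, so T_eq⁴ = S(1−A)/(4σ).
T_eq = [5.23×10⁵ × 0.86 / (4 × 5.67×10⁻⁸)]^(1/4) = (1.98×10¹²)^(1/4) = 1190 K.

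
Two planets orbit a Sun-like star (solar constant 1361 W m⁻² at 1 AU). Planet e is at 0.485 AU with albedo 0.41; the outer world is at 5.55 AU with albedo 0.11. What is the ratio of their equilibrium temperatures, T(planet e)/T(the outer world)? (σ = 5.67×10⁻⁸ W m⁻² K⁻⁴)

T₁/T₂ ≈ 3.052

T_eq = [S₀(1−A)/(4σd²)]^(1/4), so T ∝ (1−A)^(1/4) / √d.
T₁ = [1361×0.59/(4×5.67×10⁻⁸×0.485²)]^(1/4) = 350.26 K.
T₂ = [1361×0.89/(4×5.67×10⁻⁸×5.55²)]^(1/4) = 114.75 K.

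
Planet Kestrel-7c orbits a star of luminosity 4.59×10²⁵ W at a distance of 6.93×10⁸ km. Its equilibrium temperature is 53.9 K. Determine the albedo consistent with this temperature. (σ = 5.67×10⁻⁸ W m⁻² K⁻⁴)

A ≈ 0.75

d = 6.93×10⁸ km = 6.93×10¹¹ m.
Flux: S = L/(4πd²) = 4.59×10²⁵/(4π×(6.93×10¹¹)²) = 7.61 W m⁻².
From T_eq⁴ = S(1−A)/(4σ): 1−A = 4σT_eq⁴/S.
1−A = 4 × 5.67×10⁻⁸ × (53.9)⁴ / 7.61 = 0.252.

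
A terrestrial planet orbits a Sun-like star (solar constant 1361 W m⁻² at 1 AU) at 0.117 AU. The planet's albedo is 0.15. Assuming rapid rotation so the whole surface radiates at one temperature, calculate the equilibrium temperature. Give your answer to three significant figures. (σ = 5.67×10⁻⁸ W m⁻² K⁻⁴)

Flux at 0.117 AU: S = 1361/0.117² = 9.94×10⁴ W m⁻².
Energy balance: absorbed = emitted ⇒ πR²·S(1−A) = 4πR²·σT_eq⁴, so T_eq⁴ = S(1−A)/(4σ).
T_eq = [9.94×10⁴ × 0.85 / (4 × 5.67×10⁻⁸)]^(1/4) = (3.73×10¹¹)^(1/4) = 781 K.

T_eq ≈ 781 K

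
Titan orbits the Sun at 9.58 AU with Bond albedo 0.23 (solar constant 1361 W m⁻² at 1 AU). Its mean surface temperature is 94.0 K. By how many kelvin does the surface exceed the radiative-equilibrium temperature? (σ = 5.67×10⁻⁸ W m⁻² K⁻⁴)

ΔT ≈ 9.8 K

S = 1361/9.58² = 14.83 W m⁻².
T_eq = [S(1−A)/(4σ)]^(1/4) = [14.83×0.77/(4×5.67×10⁻⁸)]^(1/4) = 84.2 K.
ΔT = T_surf − T_eq = 94 − 84.2.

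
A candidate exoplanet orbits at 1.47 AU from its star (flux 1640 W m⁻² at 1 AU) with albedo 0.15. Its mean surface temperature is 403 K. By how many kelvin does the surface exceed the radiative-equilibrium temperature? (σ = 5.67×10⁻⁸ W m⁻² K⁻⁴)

S = 1640/1.47² = 758.9 W m⁻².
T_eq = [S(1−A)/(4σ)]^(1/4) = [758.9×0.85/(4×5.67×10⁻⁸)]^(1/4) = 230.9 K.
ΔT = T_surf − T_eq = 403 − 230.9.

ΔT ≈ 172.1 K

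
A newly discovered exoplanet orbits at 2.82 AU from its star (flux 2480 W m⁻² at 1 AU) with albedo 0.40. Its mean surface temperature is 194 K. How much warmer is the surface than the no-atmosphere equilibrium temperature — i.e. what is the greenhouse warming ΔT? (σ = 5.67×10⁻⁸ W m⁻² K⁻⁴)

S = 2480/2.82² = 311.9 W m⁻².
T_eq = [S(1−A)/(4σ)]^(1/4) = [311.9×0.60/(4×5.67×10⁻⁸)]^(1/4) = 169.5 K.
ΔT = T_surf − T_eq = 194 − 169.5.

ΔT ≈ 24.5 K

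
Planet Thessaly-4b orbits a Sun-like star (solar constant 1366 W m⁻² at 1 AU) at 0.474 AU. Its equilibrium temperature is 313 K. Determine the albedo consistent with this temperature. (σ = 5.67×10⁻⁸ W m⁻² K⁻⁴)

A ≈ 0.64

Flux at 0.474 AU: S = 1366/0.474² = 6080 W m⁻².
From T_eq⁴ = S(1−A)/(4σ): 1−A = 4σT_eq⁴/S.
1−A = 4 × 5.67×10⁻⁸ × (313)⁴ / 6080 = 0.358.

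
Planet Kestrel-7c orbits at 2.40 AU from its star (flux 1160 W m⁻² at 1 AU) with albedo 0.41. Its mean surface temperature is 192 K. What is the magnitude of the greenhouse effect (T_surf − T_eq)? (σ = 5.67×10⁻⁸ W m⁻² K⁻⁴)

S = 1160/2.40² = 201.4 W m⁻².
T_eq = [S(1−A)/(4σ)]^(1/4) = [201.4×0.59/(4×5.67×10⁻⁸)]^(1/4) = 151.3 K.
ΔT = T_surf − T_eq = 192 − 151.3.

ΔT ≈ 40.7 K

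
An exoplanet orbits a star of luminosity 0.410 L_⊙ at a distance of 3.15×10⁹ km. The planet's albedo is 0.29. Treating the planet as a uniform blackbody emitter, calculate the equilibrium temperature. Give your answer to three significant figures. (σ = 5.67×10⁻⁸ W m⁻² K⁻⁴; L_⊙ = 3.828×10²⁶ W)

T_eq ≈ 44.6 K

d = 3.15×10⁹ km = 3.15×10¹² m.
L = 0.410 × 3.828×10²⁶ = 1.57×10²⁶ W.
Flux: S = L/(4πd²) = 1.57×10²⁶/(4π×(3.15×10¹²)²) = 1.26 W m⁻².
Energy balance: absorbed = emitted ⇒ πR²·S(1−A) = 4πR²·σT_eq⁴, so T_eq⁴ = S(1−A)/(4σ).
T_eq = [1.26 × 0.71 / (4 × 5.67×10⁻⁸)]^(1/4) = (3.94×10⁶)^(1/4) = 44.6 K.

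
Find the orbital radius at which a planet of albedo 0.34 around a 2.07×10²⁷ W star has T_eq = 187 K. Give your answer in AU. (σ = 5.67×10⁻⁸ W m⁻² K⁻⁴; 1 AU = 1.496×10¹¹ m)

From T_eq⁴ = L(1−A)/(16πσd²): d = √[L(1−A)/(16πσT_eq⁴)].
d = √[2.07×10²⁷ × 0.66 / (16π × 5.67×10⁻⁸ × (187)⁴)] = 6.26×10¹¹ m = 4.19 AU.

d ≈ 4.19 AU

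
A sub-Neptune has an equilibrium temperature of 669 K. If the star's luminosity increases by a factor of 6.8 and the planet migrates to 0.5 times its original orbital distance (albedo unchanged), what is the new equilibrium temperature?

T_eq ≈ 1530 K

T_eq ∝ L^(1/4) · d^(−1/2).
T′ = 669 × 6.8^(1/4) / 0.5^(1/2) = 1530 K.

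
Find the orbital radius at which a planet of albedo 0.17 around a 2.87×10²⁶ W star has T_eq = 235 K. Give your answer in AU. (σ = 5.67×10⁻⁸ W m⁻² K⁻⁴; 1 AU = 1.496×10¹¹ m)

d ≈ 1.11 AU

From T_eq⁴ = L(1−A)/(16πσd²): d = √[L(1−A)/(16πσT_eq⁴)].
d = √[2.87×10²⁶ × 0.83 / (16π × 5.67×10⁻⁸ × (235)⁴)] = 1.66×10¹¹ m = 1.11 AU.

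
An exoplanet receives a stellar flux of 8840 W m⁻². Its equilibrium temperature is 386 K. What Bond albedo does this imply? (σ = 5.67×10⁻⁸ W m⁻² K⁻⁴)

A ≈ 0.43

From T_eq⁴ = S(1−A)/(4σ): 1−A = 4σT_eq⁴/S.
1−A = 4 × 5.67×10⁻⁸ × (386)⁴ / 8840 = 0.570.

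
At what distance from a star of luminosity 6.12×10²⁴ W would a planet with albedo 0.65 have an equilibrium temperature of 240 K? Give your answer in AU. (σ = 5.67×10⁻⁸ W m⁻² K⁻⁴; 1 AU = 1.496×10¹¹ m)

d ≈ 0.101 AU

From T_eq⁴ = L(1−A)/(16πσd²): d = √[L(1−A)/(16πσT_eq⁴)].
d = √[6.12×10²⁴ × 0.35 / (16π × 5.67×10⁻⁸ × (240)⁴)] = 1.51×10¹⁰ m = 0.101 AU.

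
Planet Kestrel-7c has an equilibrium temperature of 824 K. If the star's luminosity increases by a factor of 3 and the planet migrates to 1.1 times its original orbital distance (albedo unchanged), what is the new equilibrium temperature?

T_eq ∝ L^(1/4) · d^(−1/2).
T′ = 824 × 3^(1/4) / 1.1^(1/2) = 1030 K.

T_eq ≈ 1030 K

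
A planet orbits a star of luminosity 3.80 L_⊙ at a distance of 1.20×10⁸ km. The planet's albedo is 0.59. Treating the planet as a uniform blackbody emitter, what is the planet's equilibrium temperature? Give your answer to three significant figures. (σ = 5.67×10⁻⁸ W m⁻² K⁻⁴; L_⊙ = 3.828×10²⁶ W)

T_eq ≈ 347 K

d = 1.20×10⁸ km = 1.20×10¹¹ m.
L = 3.80 × 3.828×10²⁶ = 1.45×10²⁷ W.
Flux: S = L/(4πd²) = 1.45×10²⁷/(4π×(1.20×10¹¹)²) = 8040 W m⁻².
Energy balance: absorbed = emitted ⇒ πR²·S(1−A) = 4πR²·σT_eq⁴, so T_eq⁴ = S(1−A)/(4σ).
T_eq = [8040 × 0.41 / (4 × 5.67×10⁻⁸)]^(1/4) = (1.45×10¹⁰)^(1/4) = 347 K.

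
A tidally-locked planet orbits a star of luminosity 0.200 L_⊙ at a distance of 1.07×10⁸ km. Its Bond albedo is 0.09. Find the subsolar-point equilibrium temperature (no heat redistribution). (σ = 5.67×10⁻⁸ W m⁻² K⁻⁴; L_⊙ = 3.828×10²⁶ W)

d = 1.07×10⁸ km = 1.07×10¹¹ m.
L = 0.200 × 3.828×10²⁶ = 7.66×10²⁵ W.
Flux: S = L/(4πd²) = 7.66×10²⁵/(4π×(1.07×10¹¹)²) = 532 W m⁻².
At the subsolar point the surface absorbs S(1−A) and emits σT⁴ per unit area — no factor of 4, since only the local patch is in balance.
T = [532 × 0.91 / 5.67×10⁻⁸]^(1/4) = (8.54×10⁹)^(1/4) = 304 K.

T_ss ≈ 304 K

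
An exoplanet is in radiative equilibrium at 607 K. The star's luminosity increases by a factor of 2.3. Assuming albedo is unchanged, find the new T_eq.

T_eq ∝ L^(1/4) · d^(−1/2).
T′ = 607 × 2.3^(1/4) = 748 K.

T_eq ≈ 748 K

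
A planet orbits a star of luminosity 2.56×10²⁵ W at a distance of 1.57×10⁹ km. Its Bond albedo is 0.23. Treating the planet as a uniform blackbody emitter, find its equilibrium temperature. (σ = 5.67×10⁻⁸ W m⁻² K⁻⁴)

T_eq ≈ 40.9 K

d = 1.57×10⁹ km = 1.57×10¹² m.
Flux: S = L/(4πd²) = 2.56×10²⁵/(4π×(1.57×10¹²)²) = 0.826 W m⁻².
Energy balance: absorbed = emitted ⇒ πR²·S(1−A) = 4πR²·σT_eq⁴, so T_eq⁴ = S(1−A)/(4σ).
T_eq = [0.826 × 0.77 / (4 × 5.67×10⁻⁸)]^(1/4) = (2.81×10⁶)^(1/4) = 40.9 K.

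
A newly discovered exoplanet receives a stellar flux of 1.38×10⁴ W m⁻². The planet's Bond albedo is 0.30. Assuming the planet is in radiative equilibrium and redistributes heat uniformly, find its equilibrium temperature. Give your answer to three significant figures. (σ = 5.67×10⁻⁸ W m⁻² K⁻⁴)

T_eq ≈ 454 K

Energy balance: absorbed = emitted ⇒ πR²·S(1−A) = 4πR²·σT_eq⁴, so T_eq⁴ = S(1−A)/(4σ).
T_eq = [1.38×10⁴ × 0.70 / (4 × 5.67×10⁻⁸)]^(1/4) = (4.26×10¹⁰)^(1/4) = 454 K.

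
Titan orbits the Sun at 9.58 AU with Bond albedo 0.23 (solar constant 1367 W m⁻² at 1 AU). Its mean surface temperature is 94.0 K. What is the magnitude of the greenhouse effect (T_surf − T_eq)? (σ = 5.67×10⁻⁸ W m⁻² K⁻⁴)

ΔT ≈ 9.7 K

S = 1367/9.58² = 14.89 W m⁻².
T_eq = [S(1−A)/(4σ)]^(1/4) = [14.89×0.77/(4×5.67×10⁻⁸)]^(1/4) = 84.3 K.
ΔT = T_surf − T_eq = 94 − 84.3.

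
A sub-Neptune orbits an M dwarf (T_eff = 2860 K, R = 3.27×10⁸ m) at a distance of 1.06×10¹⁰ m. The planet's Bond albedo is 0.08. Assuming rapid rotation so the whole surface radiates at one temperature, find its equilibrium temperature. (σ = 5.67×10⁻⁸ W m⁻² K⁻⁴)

T_eq ≈ 348 K

L = 4πR_⋆²σT_⋆⁴ = 4π(3.27×10⁸)² × 5.67×10⁻⁸ × (2860)⁴ = 5.10×10²⁴ W.
S = L/(4πd²) = 3610 W m⁻².
Energy balance: absorbed = emitted ⇒ πR²·S(1−A) = 4πR²·σT_eq⁴, so T_eq⁴ = S(1−A)/(4σ).
T_eq = [3610 × 0.92 / (4 × 5.67×10⁻⁸)]^(1/4) = (1.46×10¹⁰)^(1/4) = 348 K.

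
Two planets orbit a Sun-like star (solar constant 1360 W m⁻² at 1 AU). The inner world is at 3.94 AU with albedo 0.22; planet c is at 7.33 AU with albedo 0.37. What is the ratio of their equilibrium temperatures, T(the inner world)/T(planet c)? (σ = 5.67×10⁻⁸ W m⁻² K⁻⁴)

T₁/T₂ ≈ 1.439

T_eq = [S₀(1−A)/(4σd²)]^(1/4), so T ∝ (1−A)^(1/4) / √d.
T₁ = [1360×0.78/(4×5.67×10⁻⁸×3.94²)]^(1/4) = 131.75 K.
T₂ = [1360×0.63/(4×5.67×10⁻⁸×7.33²)]^(1/4) = 91.57 K.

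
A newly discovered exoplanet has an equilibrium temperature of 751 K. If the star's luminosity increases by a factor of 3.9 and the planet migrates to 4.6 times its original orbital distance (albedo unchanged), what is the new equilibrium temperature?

T_eq ∝ L^(1/4) · d^(−1/2).
T′ = 751 × 3.9^(1/4) / 4.6^(1/2) = 492 K.

T_eq ≈ 492 K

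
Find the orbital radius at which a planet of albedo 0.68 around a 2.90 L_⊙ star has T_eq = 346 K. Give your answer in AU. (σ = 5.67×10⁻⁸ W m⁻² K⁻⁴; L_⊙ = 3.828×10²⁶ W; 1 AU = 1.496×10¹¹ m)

d ≈ 0.623 AU

L = 2.90 × 3.828×10²⁶ = 1.11×10²⁷ W.
From T_eq⁴ = L(1−A)/(16πσd²): d = √[L(1−A)/(16πσT_eq⁴)].
d = √[1.11×10²⁷ × 0.32 / (16π × 5.67×10⁻⁸ × (346)⁴)] = 9.33×10¹⁰ m = 0.623 AU.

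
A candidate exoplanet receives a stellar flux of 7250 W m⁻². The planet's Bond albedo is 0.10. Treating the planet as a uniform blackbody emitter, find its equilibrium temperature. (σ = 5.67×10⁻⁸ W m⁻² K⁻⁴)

T_eq ≈ 412 K

Energy balance: absorbed = emitted ⇒ πR²·S(1−A) = 4πR²·σT_eq⁴, so T_eq⁴ = S(1−A)/(4σ).
T_eq = [7250 × 0.90 / (4 × 5.67×10⁻⁸)]^(1/4) = (2.88×10¹⁰)^(1/4) = 412 K.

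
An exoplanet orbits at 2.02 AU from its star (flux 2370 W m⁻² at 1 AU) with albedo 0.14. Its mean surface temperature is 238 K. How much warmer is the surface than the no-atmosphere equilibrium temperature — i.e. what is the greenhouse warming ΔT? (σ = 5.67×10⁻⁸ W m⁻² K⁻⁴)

ΔT ≈ 21.4 K

S = 2370/2.02² = 580.8 W m⁻².
T_eq = [S(1−A)/(4σ)]^(1/4) = [580.8×0.86/(4×5.67×10⁻⁸)]^(1/4) = 216.6 K.
ΔT = T_surf − T_eq = 238 − 216.6.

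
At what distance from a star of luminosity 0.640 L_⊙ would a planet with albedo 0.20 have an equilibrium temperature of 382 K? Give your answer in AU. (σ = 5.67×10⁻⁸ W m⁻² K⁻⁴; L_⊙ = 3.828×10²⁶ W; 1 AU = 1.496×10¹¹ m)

d ≈ 0.380 AU

L = 0.640 × 3.828×10²⁶ = 2.45×10²⁶ W.
From T_eq⁴ = L(1−A)/(16πσd²): d = √[L(1−A)/(16πσT_eq⁴)].
d = √[2.45×10²⁶ × 0.80 / (16π × 5.67×10⁻⁸ × (382)⁴)] = 5.68×10¹⁰ m = 0.380 AU.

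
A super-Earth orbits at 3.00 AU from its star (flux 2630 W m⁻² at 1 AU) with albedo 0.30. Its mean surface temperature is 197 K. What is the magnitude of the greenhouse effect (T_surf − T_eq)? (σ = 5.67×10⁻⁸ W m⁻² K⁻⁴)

ΔT ≈ 23.7 K

S = 2630/3.00² = 292.2 W m⁻².
T_eq = [S(1−A)/(4σ)]^(1/4) = [292.2×0.70/(4×5.67×10⁻⁸)]^(1/4) = 173.3 K.
ΔT = T_surf − T_eq = 197 − 173.3.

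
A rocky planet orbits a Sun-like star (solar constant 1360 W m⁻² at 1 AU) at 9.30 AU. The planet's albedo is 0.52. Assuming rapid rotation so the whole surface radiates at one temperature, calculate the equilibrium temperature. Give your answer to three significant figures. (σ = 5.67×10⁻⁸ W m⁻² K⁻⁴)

T_eq ≈ 76.0 K

Flux at 9.30 AU: S = 1360/9.30² = 15.7 W m⁻².
Energy balance: absorbed = emitted ⇒ πR²·S(1−A) = 4πR²·σT_eq⁴, so T_eq⁴ = S(1−A)/(4σ).
T_eq = [15.7 × 0.48 / (4 × 5.67×10⁻⁸)]^(1/4) = (3.33×10⁷)^(1/4) = 76.0 K.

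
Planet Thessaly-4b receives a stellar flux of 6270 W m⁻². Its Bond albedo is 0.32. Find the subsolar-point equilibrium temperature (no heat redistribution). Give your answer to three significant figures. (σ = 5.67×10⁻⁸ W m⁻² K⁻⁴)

At the subsolar point the surface absorbs S(1−A) and emits σT⁴ per unit area — no factor of 4, since only the local patch is in balance.
T = [6270 × 0.68 / 5.67×10⁻⁸]^(1/4) = (7.52×10¹⁰)^(1/4) = 524 K.

T_ss ≈ 524 K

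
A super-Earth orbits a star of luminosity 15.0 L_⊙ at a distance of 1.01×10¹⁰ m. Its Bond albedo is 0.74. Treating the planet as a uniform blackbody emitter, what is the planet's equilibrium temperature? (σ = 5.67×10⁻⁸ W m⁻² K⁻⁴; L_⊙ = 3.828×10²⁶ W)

L = 15.0 × 3.828×10²⁶ = 5.74×10²⁷ W.
Flux: S = L/(4πd²) = 5.74×10²⁷/(4π×(1.01×10¹⁰)²) = 4.48×10⁶ W m⁻².
Energy balance: absorbed = emitted ⇒ πR²·S(1−A) = 4πR²·σT_eq⁴, so T_eq⁴ = S(1−A)/(4σ).
T_eq = [4.48×10⁶ × 0.26 / (4 × 5.67×10⁻⁸)]^(1/4) = (5.14×10¹²)^(1/4) = 1510 K.

T_eq ≈ 1510 K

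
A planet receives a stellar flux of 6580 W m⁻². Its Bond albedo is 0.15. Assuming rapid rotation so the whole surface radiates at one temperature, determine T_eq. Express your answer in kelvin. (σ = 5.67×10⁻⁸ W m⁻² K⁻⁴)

Energy balance: absorbed = emitted ⇒ πR²·S(1−A) = 4πR²·σT_eq⁴, so T_eq⁴ = S(1−A)/(4σ).
T_eq = [6580 × 0.85 / (4 × 5.67×10⁻⁸)]^(1/4) = (2.47×10¹⁰)^(1/4) = 396 K.

T_eq ≈ 396 K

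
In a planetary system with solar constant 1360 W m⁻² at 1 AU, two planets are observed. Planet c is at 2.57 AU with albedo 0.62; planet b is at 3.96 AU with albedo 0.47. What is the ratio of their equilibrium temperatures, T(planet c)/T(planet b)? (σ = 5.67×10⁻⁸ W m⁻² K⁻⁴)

T_eq = [S₀(1−A)/(4σd²)]^(1/4), so T ∝ (1−A)^(1/4) / √d.
T₁ = [1360×0.38/(4×5.67×10⁻⁸×2.57²)]^(1/4) = 136.29 K.
T₂ = [1360×0.53/(4×5.67×10⁻⁸×3.96²)]^(1/4) = 119.32 K.

T₁/T₂ ≈ 1.142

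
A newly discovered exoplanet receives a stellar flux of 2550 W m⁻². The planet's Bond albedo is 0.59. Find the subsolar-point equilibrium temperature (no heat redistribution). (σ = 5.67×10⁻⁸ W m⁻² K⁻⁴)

T_ss ≈ 368 K

At the subsolar point the surface absorbs S(1−A) and emits σT⁴ per unit area — no factor of 4, since only the local patch is in balance.
T = [2550 × 0.41 / 5.67×10⁻⁸]^(1/4) = (1.84×10¹⁰)^(1/4) = 368 K.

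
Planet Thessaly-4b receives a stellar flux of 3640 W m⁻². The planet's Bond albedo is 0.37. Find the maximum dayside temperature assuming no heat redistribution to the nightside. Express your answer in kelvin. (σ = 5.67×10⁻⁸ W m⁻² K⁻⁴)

With no redistribution each surface element balances locally: S(1−A) = σT⁴.
T = [3640 × 0.63 / 5.67×10⁻⁸]^(1/4) = (4.04×10¹⁰)^(1/4) = 448 K.

T_ss ≈ 448 K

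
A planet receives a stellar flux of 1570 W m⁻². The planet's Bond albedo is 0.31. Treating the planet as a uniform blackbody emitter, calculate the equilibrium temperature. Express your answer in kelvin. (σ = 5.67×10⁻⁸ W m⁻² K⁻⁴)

T_eq ≈ 263 K

Energy balance: absorbed = emitted ⇒ πR²·S(1−A) = 4πR²·σT_eq⁴, so T_eq⁴ = S(1−A)/(4σ).
T_eq = [1570 × 0.69 / (4 × 5.67×10⁻⁸)]^(1/4) = (4.78×10⁹)^(1/4) = 263 K.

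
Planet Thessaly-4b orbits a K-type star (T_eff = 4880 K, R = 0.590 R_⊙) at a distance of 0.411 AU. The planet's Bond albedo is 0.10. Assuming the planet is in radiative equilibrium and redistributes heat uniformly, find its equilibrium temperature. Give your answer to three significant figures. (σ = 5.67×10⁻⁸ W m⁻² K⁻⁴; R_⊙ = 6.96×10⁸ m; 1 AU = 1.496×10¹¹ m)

R_⋆ = 0.590 × 6.96×10⁸ = 4.11×10⁸ m.
d = 0.411 AU = 6.15×10¹⁰ m.
L = 4πR_⋆²σT_⋆⁴ = 4π(4.11×10⁸)² × 5.67×10⁻⁸ × (4880)⁴ = 6.81×10²⁵ W.
S = L/(4πd²) = 1430 W m⁻².
Energy balance: absorbed = emitted ⇒ πR²·S(1−A) = 4πR²·σT_eq⁴, so T_eq⁴ = S(1−A)/(4σ).
T_eq = [1430 × 0.90 / (4 × 5.67×10⁻⁸)]^(1/4) = (5.69×10⁹)^(1/4) = 275 K.

T_eq ≈ 275 K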